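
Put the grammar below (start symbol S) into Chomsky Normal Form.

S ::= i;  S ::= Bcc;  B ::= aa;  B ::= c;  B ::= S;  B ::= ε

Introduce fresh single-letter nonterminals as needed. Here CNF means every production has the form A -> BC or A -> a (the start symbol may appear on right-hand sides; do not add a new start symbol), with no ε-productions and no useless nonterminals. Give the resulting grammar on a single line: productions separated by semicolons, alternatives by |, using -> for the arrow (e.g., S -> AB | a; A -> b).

S -> i | AA | BE; A -> c; B -> c | i | AA | BD | CC; C -> a; D -> AA; E -> AA

Nullable: {B}; after ε-elimination: S -> i | cc | Bcc; B -> S | c | aa.
After unit-elimination: S -> i | cc | Bcc; B -> c | i | aa | cc | Bcc.
TERM: introduce C -> a, A -> c and substitute in every rule of length ≥2.
BIN: B -> BAA becomes B -> BD, D -> AA; S -> BAA becomes S -> BE, E -> AA.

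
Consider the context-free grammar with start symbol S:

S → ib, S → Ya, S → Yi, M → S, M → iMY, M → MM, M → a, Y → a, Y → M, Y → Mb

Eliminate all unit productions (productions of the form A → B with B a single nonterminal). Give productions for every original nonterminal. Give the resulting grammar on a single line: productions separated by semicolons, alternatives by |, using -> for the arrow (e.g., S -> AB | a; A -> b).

S -> Ya | Yi | ib; M -> a | MM | Ya | Yi | ib | iMY; Y -> a | MM | Mb | Ya | Yi | ib | iMY

Unit productions: M->S, Y->M.
Unit pairs (A ⇒* B via units): (M,S), (Y,M), (Y,S).
S: inherits non-unit rules of {S} → Ya | Yi | ib.
M: inherits non-unit rules of {M, S} → MM | Ya | Yi | a | iMY | ib.
Y: inherits non-unit rules of {M, S, Y} → MM | Mb | Ya | Yi | a | iMY | ib.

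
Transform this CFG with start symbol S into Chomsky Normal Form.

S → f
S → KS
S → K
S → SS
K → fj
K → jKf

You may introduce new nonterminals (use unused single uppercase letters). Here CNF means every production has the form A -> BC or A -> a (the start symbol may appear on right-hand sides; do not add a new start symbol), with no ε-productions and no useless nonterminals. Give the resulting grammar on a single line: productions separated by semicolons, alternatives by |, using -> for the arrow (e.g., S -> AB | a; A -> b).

S -> f | AB | BD | KS | SS; A -> f; B -> j; C -> KA; D -> KA; K -> AB | BC

No ε-productions.
After unit-elimination: S -> f | KS | SS | fj | jKf; K -> fj | jKf.
TERM: introduce A -> f, B -> j and substitute in every rule of length ≥2.
BIN: K -> BKA becomes K -> BC, C -> KA; S -> BKA becomes S -> BD, D -> KA.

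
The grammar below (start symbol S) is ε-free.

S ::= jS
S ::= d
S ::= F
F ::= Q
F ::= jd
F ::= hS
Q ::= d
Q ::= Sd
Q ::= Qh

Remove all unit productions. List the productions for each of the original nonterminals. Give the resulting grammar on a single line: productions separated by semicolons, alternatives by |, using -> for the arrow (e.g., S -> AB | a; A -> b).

Unit productions: F->Q, S->F.
Unit pairs (A ⇒* B via units): (F,Q), (S,F), (S,Q).
S: inherits non-unit rules of {F, Q, S} → Qh | Sd | d | hS | jS | jd.
F: inherits non-unit rules of {F, Q} → Qh | Sd | d | hS | jd.
Q: inherits non-unit rules of {Q} → Qh | Sd | d.

S -> d | Qh | Sd | hS | jS | jd; F -> d | Qh | Sd | hS | jd; Q -> d | Qh | Sd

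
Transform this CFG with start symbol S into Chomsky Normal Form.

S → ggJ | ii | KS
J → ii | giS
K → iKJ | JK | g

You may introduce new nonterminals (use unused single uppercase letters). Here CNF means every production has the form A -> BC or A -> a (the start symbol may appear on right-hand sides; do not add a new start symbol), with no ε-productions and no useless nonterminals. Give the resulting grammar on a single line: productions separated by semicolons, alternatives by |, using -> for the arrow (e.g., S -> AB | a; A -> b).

S -> AE | BB | KS; A -> g; B -> i; C -> BS; D -> KJ; E -> AJ; J -> AC | BB; K -> g | BD | JK

No ε-productions.
No unit productions to eliminate.
TERM: introduce A -> g, B -> i and substitute in every rule of length ≥2.
BIN: J -> ABS becomes J -> AC, C -> BS; K -> BKJ becomes K -> BD, D -> KJ; S -> AAJ becomes S -> AE, E -> AJ.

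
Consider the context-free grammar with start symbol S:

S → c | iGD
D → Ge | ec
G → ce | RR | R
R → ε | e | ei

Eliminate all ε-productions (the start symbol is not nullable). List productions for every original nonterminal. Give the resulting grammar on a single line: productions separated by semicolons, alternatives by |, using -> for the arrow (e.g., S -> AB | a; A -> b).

S -> c | iD | iGD; D -> e | Ge | ec; G -> R | RR | ce; R -> e | ei

Nullable set: {G, R}.
S -> iGD: G nullable, giving iD | iGD.
D -> Ge: G nullable, giving Ge | e.
G -> R: R nullable, giving R.
G -> RR: R, R nullable, giving R | RR.
Drop R -> ε.
Unchanged (no nullable symbols): S -> c; D -> ec; G -> ce; R -> e; R -> ei.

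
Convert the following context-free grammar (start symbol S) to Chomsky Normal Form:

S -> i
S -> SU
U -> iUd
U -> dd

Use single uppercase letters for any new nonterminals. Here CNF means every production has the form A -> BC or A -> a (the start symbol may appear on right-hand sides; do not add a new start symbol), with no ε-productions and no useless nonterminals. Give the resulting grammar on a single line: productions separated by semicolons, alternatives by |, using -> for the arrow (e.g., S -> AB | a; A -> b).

No ε-productions.
No unit productions to eliminate.
TERM: introduce A -> d, B -> i and substitute in every rule of length ≥2.
BIN: U -> BUA becomes U -> BC, C -> UA.

S -> i | SU; A -> d; B -> i; C -> UA; U -> AA | BC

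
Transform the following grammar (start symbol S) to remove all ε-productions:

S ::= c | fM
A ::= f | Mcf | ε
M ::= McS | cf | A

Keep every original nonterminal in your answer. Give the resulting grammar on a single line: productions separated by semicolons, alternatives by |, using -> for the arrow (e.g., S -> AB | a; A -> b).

S -> c | f | fM; A -> f | cf | Mcf; M -> A | cS | cf | McS

Nullable set: {A, M}.
S -> fM: M nullable, giving f | fM.
Drop A -> ε.
A -> Mcf: M nullable, giving Mcf | cf.
M -> A: A nullable, giving A.
M -> McS: M nullable, giving McS | cS.
Unchanged (no nullable symbols): S -> c; A -> f; M -> cf.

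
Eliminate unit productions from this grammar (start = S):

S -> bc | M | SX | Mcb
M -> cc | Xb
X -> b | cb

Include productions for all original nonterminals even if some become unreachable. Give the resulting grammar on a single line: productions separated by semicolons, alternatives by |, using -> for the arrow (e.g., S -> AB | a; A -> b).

S -> SX | Xb | bc | cc | Mcb; M -> Xb | cc; X -> b | cb

Unit productions: S->M.
Unit pairs (A ⇒* B via units): (S,M).
S: inherits non-unit rules of {M, S} → Mcb | SX | Xb | bc | cc.
M: inherits non-unit rules of {M} → Xb | cc.
X: inherits non-unit rules of {X} → b | cb.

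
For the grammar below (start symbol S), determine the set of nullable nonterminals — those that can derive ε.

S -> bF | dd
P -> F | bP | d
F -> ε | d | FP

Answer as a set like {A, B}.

{F, P}

Directly nullable (have an ε-rule): {F}.
P is nullable via P -> F (every symbol on the right is already known nullable).
Not nullable: S — each has a terminal in every rule's right-hand side or depends on a non-nullable symbol.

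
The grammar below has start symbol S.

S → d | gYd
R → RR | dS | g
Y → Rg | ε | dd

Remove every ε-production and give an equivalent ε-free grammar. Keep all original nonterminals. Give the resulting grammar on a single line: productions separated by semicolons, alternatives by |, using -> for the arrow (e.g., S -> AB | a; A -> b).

S -> d | gd | gYd; R -> g | RR | dS; Y -> Rg | dd

Nullable set: {Y}.
S -> gYd: Y nullable, giving gYd | gd.
Drop Y -> ε.
Unchanged (no nullable symbols): S -> d; R -> RR; R -> dS; R -> g; Y -> Rg; Y -> dd.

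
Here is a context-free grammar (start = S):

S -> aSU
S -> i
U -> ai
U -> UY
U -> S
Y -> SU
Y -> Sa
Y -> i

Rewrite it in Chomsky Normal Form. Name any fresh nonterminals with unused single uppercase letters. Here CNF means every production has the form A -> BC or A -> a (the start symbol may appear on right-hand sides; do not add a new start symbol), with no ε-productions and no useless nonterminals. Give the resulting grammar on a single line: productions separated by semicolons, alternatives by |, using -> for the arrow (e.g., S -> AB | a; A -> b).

No ε-productions.
After unit-elimination: S -> i | aSU; U -> i | UY | ai | aSU; Y -> i | SU | Sa.
TERM: introduce A -> a, B -> i and substitute in every rule of length ≥2.
BIN: S -> ASU becomes S -> AC, C -> SU; U -> ASU becomes U -> AD, D -> SU.

S -> i | AC; A -> a; B -> i; C -> SU; D -> SU; U -> i | AB | AD | UY; Y -> i | SA | SU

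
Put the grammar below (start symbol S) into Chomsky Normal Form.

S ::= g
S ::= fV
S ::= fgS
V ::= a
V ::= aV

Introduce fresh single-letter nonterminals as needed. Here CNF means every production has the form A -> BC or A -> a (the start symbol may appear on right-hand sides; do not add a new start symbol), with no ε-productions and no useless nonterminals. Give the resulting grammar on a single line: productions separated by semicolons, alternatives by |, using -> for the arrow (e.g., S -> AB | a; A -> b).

S -> g | AD | AV; A -> f; B -> g; C -> a; D -> BS; V -> a | CV

No ε-productions.
No unit productions to eliminate.
TERM: introduce C -> a, A -> f, B -> g and substitute in every rule of length ≥2.
BIN: S -> ABS becomes S -> AD, D -> BS.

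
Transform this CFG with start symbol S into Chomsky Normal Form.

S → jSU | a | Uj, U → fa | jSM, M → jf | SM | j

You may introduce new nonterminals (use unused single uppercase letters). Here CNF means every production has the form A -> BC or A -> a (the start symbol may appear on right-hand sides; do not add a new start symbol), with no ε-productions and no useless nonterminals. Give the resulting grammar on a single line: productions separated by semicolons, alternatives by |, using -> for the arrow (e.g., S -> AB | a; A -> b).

S -> a | AD | UA; A -> j; B -> f; C -> a; D -> SU; E -> SM; M -> j | AB | SM; U -> AE | BC

No ε-productions.
No unit productions to eliminate.
TERM: introduce C -> a, B -> f, A -> j and substitute in every rule of length ≥2.
BIN: S -> ASU becomes S -> AD, D -> SU; U -> ASM becomes U -> AE, E -> SM.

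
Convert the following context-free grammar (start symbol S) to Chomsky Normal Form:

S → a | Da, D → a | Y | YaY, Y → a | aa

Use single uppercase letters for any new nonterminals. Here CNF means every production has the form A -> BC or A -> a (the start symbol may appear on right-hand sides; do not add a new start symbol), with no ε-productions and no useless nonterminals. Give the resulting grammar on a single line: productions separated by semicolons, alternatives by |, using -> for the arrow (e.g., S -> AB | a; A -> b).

No ε-productions.
After unit-elimination: S -> a | Da; D -> a | aa | YaY; Y -> a | aa.
TERM: introduce A -> a and substitute in every rule of length ≥2.
BIN: D -> YAY becomes D -> YB, B -> AY.

S -> a | DA; A -> a; B -> AY; D -> a | AA | YB; Y -> a | AA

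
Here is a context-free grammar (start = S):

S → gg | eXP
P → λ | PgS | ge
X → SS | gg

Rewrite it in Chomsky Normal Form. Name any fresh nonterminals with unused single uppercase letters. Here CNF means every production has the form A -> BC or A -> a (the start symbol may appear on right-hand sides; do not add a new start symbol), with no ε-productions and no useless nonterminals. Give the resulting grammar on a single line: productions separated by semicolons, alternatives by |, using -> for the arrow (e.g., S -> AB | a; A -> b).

Nullable: {P}; after ε-elimination: S -> eX | gg | eXP; P -> gS | ge | PgS; X -> SS | gg.
No unit productions to eliminate.
TERM: introduce B -> e, A -> g and substitute in every rule of length ≥2.
BIN: P -> PAS becomes P -> PC, C -> AS; S -> BXP becomes S -> BD, D -> XP.

S -> AA | BD | BX; A -> g; B -> e; C -> AS; D -> XP; P -> AB | AS | PC; X -> AA | SS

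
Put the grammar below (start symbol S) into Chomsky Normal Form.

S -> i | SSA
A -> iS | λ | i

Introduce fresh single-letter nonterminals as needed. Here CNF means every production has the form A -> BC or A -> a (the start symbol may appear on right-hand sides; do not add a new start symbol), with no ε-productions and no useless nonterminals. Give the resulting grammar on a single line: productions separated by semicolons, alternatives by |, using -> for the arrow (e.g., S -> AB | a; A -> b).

Nullable: {A}; after ε-elimination: S -> i | SS | SSA; A -> i | iS.
No unit productions to eliminate.
TERM: introduce B -> i and substitute in every rule of length ≥2.
BIN: S -> SSA becomes S -> SC, C -> SA.

S -> i | SC | SS; A -> i | BS; B -> i; C -> SA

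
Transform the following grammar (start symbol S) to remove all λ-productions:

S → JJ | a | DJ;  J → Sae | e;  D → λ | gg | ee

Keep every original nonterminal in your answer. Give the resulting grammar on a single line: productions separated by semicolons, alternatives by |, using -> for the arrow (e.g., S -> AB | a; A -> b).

Nullable set: {D}.
S -> DJ: D nullable, giving DJ | J.
Drop D -> λ.
Unchanged (no nullable symbols): S -> JJ; S -> a; D -> ee; D -> gg; J -> Sae; J -> e.

S -> J | a | DJ | JJ; D -> ee | gg; J -> e | Sae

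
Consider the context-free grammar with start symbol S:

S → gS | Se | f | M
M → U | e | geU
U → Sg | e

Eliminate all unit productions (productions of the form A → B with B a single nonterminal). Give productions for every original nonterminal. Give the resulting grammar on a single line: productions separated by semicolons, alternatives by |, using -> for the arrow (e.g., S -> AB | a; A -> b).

Unit productions: M->U, S->M.
Unit pairs (A ⇒* B via units): (M,U), (S,M), (S,U).
S: inherits non-unit rules of {M, S, U} → Se | Sg | e | f | gS | geU.
M: inherits non-unit rules of {M, U} → Sg | e | geU.
U: inherits non-unit rules of {U} → Sg | e.

S -> e | f | Se | Sg | gS | geU; M -> e | Sg | geU; U -> e | Sg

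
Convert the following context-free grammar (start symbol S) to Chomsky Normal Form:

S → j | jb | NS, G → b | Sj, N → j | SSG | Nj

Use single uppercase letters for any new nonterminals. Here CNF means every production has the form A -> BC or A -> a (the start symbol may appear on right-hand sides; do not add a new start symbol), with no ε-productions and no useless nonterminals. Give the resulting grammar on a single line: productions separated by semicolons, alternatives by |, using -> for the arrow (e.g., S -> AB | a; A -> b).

S -> j | AB | NS; A -> j; B -> b; C -> SG; G -> b | SA; N -> j | NA | SC

No ε-productions.
No unit productions to eliminate.
TERM: introduce B -> b, A -> j and substitute in every rule of length ≥2.
BIN: N -> SSG becomes N -> SC, C -> SG.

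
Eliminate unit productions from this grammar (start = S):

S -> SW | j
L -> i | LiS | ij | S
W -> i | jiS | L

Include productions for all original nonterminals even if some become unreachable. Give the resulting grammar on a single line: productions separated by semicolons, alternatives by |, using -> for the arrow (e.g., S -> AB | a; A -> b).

Unit productions: L->S, W->L.
Unit pairs (A ⇒* B via units): (L,S), (W,L), (W,S).
S: inherits non-unit rules of {S} → SW | j.
L: inherits non-unit rules of {L, S} → LiS | SW | i | ij | j.
W: inherits non-unit rules of {L, S, W} → LiS | SW | i | ij | j | jiS.

S -> j | SW; L -> i | j | SW | ij | LiS; W -> i | j | SW | ij | LiS | jiS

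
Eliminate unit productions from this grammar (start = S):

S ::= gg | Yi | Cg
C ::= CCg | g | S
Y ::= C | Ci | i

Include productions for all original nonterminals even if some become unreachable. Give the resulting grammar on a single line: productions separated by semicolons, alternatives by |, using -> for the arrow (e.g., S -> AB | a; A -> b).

S -> Cg | Yi | gg; C -> g | Cg | Yi | gg | CCg; Y -> g | i | Cg | Ci | Yi | gg | CCg

Unit productions: C->S, Y->C.
Unit pairs (A ⇒* B via units): (C,S), (Y,C), (Y,S).
S: inherits non-unit rules of {S} → Cg | Yi | gg.
C: inherits non-unit rules of {C, S} → CCg | Cg | Yi | g | gg.
Y: inherits non-unit rules of {C, S, Y} → CCg | Cg | Ci | Yi | g | gg | i.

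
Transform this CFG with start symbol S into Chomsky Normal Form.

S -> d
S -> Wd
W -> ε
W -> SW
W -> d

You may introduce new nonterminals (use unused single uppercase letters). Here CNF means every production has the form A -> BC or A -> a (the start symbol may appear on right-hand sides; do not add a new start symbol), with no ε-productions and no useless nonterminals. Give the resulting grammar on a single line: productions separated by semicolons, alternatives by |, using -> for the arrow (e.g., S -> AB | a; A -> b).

Nullable: {W}; after ε-elimination: S -> d | Wd; W -> S | d | SW.
After unit-elimination: S -> d | Wd; W -> d | SW | Wd.
TERM: introduce A -> d and substitute in every rule of length ≥2.

S -> d | WA; A -> d; W -> d | SW | WA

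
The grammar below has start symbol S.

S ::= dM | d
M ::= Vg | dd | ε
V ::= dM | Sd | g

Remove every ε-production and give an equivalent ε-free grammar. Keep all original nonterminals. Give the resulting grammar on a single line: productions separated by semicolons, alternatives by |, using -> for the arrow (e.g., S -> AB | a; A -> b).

Nullable set: {M}.
S -> dM: M nullable, giving d | dM.
Drop M -> ε.
V -> dM: M nullable, giving d | dM.
Unchanged (no nullable symbols): S -> d; M -> Vg; M -> dd; V -> Sd; V -> g.

S -> d | dM; M -> Vg | dd; V -> d | g | Sd | dM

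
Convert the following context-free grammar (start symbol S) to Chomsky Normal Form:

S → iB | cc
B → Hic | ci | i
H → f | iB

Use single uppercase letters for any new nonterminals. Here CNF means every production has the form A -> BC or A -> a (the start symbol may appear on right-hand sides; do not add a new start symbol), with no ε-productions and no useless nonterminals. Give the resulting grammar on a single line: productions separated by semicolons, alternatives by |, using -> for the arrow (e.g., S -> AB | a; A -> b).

S -> AB | CC; A -> i; B -> i | CA | HD; C -> c; D -> AC; H -> f | AB

No ε-productions.
No unit productions to eliminate.
TERM: introduce C -> c, A -> i and substitute in every rule of length ≥2.
BIN: B -> HAC becomes B -> HD, D -> AC.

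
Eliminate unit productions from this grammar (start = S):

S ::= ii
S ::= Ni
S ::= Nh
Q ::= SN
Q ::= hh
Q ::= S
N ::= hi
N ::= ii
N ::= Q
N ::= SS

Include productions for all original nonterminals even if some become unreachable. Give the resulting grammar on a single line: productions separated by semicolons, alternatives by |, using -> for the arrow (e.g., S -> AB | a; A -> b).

Unit productions: N->Q, Q->S.
Unit pairs (A ⇒* B via units): (N,Q), (N,S), (Q,S).
S: inherits non-unit rules of {S} → Nh | Ni | ii.
N: inherits non-unit rules of {N, Q, S} → Nh | Ni | SN | SS | hh | hi | ii.
Q: inherits non-unit rules of {Q, S} → Nh | Ni | SN | hh | ii.

S -> Nh | Ni | ii; N -> Nh | Ni | SN | SS | hh | hi | ii; Q -> Nh | Ni | SN | hh | ii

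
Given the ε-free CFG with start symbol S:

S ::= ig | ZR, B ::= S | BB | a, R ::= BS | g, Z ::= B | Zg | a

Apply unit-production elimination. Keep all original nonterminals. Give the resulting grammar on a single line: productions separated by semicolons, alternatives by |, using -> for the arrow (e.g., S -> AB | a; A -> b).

S -> ZR | ig; B -> a | BB | ZR | ig; R -> g | BS; Z -> a | BB | ZR | Zg | ig

Unit productions: B->S, Z->B.
Unit pairs (A ⇒* B via units): (B,S), (Z,B), (Z,S).
S: inherits non-unit rules of {S} → ZR | ig.
B: inherits non-unit rules of {B, S} → BB | ZR | a | ig.
R: inherits non-unit rules of {R} → BS | g.
Z: inherits non-unit rules of {B, S, Z} → BB | ZR | Zg | a | ig.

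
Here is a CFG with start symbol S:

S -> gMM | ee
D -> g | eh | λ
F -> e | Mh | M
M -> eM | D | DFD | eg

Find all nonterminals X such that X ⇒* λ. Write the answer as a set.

{D, F, M}

Directly nullable (have an ε-rule): {D}.
M is nullable via M -> D (every symbol on the right is already known nullable).
F is nullable via F -> M (every symbol on the right is already known nullable).
Not nullable: S — each has a terminal in every rule's right-hand side or depends on a non-nullable symbol.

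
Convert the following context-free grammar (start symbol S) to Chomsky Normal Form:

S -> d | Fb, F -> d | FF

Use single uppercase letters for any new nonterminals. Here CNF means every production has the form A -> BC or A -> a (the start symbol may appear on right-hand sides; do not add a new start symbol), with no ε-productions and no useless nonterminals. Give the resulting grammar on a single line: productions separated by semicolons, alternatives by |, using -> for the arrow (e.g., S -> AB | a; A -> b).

No ε-productions.
No unit productions to eliminate.
TERM: introduce A -> b and substitute in every rule of length ≥2.

S -> d | FA; A -> b; F -> d | FF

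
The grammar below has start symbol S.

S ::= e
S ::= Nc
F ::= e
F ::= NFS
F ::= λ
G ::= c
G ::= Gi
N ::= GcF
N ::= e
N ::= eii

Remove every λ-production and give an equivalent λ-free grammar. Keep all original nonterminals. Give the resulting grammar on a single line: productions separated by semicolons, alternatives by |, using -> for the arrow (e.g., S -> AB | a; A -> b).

Nullable set: {F}.
Drop F -> λ.
F -> NFS: F nullable, giving NFS | NS.
N -> GcF: F nullable, giving Gc | GcF.
Unchanged (no nullable symbols): S -> Nc; S -> e; F -> e; G -> Gi; G -> c; N -> e; N -> eii.

S -> e | Nc; F -> e | NS | NFS; G -> c | Gi; N -> e | Gc | GcF | eii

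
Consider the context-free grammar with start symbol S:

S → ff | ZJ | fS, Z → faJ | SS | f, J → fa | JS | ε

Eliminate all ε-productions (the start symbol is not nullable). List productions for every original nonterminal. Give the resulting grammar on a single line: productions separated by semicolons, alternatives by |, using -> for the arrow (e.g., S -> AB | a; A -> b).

S -> Z | ZJ | fS | ff; J -> S | JS | fa; Z -> f | SS | fa | faJ

Nullable set: {J}.
S -> ZJ: J nullable, giving Z | ZJ.
Drop J -> ε.
J -> JS: J nullable, giving JS | S.
Z -> faJ: J nullable, giving fa | faJ.
Unchanged (no nullable symbols): S -> fS; S -> ff; J -> fa; Z -> SS; Z -> f.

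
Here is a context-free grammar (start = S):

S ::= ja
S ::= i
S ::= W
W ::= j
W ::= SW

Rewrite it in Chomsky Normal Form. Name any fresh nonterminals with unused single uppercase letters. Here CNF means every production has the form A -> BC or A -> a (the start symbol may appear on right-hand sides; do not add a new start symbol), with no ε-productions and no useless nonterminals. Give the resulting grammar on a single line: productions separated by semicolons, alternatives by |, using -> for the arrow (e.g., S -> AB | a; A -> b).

S -> i | j | AB | SW; A -> j; B -> a; W -> j | SW

No ε-productions.
After unit-elimination: S -> i | j | SW | ja; W -> j | SW.
TERM: introduce B -> a, A -> j and substitute in every rule of length ≥2.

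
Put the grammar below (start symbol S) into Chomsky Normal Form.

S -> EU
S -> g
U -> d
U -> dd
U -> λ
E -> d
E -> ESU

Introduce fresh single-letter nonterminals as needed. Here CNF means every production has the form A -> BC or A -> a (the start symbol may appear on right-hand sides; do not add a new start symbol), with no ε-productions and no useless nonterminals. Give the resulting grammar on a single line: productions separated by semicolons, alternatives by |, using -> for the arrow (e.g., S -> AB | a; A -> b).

Nullable: {U}; after ε-elimination: S -> E | g | EU; E -> d | ES | ESU; U -> d | dd.
After unit-elimination: S -> d | g | ES | EU | ESU; E -> d | ES | ESU; U -> d | dd.
TERM: introduce A -> d and substitute in every rule of length ≥2.
BIN: E -> ESU becomes E -> EB, B -> SU; S -> ESU becomes S -> EC, C -> SU.

S -> d | g | EC | ES | EU; A -> d; B -> SU; C -> SU; E -> d | EB | ES; U -> d | AA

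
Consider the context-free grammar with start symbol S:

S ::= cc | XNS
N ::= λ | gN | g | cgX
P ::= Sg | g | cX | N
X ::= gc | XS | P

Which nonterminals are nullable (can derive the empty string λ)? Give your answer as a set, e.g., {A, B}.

Directly nullable (have an ε-rule): {N}.
P is nullable via P -> N (every symbol on the right is already known nullable).
X is nullable via X -> P (every symbol on the right is already known nullable).
Not nullable: S — each has a terminal in every rule's right-hand side or depends on a non-nullable symbol.

{N, P, X}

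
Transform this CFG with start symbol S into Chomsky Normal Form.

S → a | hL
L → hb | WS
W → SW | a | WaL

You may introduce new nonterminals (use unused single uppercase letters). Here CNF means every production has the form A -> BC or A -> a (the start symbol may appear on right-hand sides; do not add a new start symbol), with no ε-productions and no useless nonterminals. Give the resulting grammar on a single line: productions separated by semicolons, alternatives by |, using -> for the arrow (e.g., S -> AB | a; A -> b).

S -> a | AL; A -> h; B -> b; C -> a; D -> CL; L -> AB | WS; W -> a | SW | WD

No ε-productions.
No unit productions to eliminate.
TERM: introduce C -> a, B -> b, A -> h and substitute in every rule of length ≥2.
BIN: W -> WCL becomes W -> WD, D -> CL.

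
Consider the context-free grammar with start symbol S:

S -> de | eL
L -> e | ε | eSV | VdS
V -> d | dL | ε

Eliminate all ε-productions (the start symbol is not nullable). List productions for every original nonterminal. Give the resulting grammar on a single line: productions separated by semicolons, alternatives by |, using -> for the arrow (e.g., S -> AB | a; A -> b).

Nullable set: {L, V}.
S -> eL: L nullable, giving e | eL.
Drop L -> ε.
L -> VdS: V nullable, giving VdS | dS.
L -> eSV: V nullable, giving eS | eSV.
Drop V -> ε.
V -> dL: L nullable, giving d | dL.
Unchanged (no nullable symbols): S -> de; L -> e; V -> d.

S -> e | de | eL; L -> e | dS | eS | VdS | eSV; V -> d | dL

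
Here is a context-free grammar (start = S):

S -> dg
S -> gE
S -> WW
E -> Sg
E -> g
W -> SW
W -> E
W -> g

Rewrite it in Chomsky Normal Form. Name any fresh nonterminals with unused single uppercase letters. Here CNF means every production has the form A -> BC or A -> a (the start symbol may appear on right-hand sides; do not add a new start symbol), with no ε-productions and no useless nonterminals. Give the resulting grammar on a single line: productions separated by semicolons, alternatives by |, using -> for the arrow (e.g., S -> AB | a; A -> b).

No ε-productions.
After unit-elimination: S -> WW | dg | gE; E -> g | Sg; W -> g | SW | Sg.
TERM: introduce B -> d, A -> g and substitute in every rule of length ≥2.

S -> AE | BA | WW; A -> g; B -> d; E -> g | SA; W -> g | SA | SW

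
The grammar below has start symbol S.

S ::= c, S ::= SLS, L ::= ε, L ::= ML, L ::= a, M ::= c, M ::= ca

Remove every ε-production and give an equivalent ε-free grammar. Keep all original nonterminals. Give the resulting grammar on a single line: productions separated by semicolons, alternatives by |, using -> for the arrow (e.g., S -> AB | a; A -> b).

Nullable set: {L}.
S -> SLS: L nullable, giving SLS | SS.
Drop L -> ε.
L -> ML: L nullable, giving M | ML.
Unchanged (no nullable symbols): S -> c; L -> a; M -> c; M -> ca.

S -> c | SS | SLS; L -> M | a | ML; M -> c | ca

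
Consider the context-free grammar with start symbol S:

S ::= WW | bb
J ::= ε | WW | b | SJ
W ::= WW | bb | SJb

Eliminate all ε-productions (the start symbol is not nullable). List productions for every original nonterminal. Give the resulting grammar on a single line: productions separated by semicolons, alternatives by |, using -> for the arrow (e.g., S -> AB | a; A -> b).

S -> WW | bb; J -> S | b | SJ | WW; W -> Sb | WW | bb | SJb

Nullable set: {J}.
Drop J -> ε.
J -> SJ: J nullable, giving S | SJ.
W -> SJb: J nullable, giving SJb | Sb.
Unchanged (no nullable symbols): S -> WW; S -> bb; J -> WW; J -> b; W -> WW; W -> bb.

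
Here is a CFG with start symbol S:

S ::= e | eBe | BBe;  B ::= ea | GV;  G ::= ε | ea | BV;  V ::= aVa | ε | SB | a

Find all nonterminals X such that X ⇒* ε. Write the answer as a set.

Directly nullable (have an ε-rule): {G, V}.
B is nullable via B -> GV (every symbol on the right is already known nullable).
Not nullable: S — each has a terminal in every rule's right-hand side or depends on a non-nullable symbol.

{B, G, V}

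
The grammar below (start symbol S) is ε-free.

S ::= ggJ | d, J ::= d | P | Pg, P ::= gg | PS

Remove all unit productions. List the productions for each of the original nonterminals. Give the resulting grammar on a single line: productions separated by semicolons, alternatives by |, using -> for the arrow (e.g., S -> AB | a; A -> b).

Unit productions: J->P.
Unit pairs (A ⇒* B via units): (J,P).
S: inherits non-unit rules of {S} → d | ggJ.
J: inherits non-unit rules of {J, P} → PS | Pg | d | gg.
P: inherits non-unit rules of {P} → PS | gg.

S -> d | ggJ; J -> d | PS | Pg | gg; P -> PS | gg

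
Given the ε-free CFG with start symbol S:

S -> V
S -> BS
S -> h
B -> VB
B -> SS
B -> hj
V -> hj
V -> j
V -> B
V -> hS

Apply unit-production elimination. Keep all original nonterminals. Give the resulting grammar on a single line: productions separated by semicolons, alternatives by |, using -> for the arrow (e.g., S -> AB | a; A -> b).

Unit productions: S->V, V->B.
Unit pairs (A ⇒* B via units): (S,B), (S,V), (V,B).
S: inherits non-unit rules of {B, S, V} → BS | SS | VB | h | hS | hj | j.
B: inherits non-unit rules of {B} → SS | VB | hj.
V: inherits non-unit rules of {B, V} → SS | VB | hS | hj | j.

S -> h | j | BS | SS | VB | hS | hj; B -> SS | VB | hj; V -> j | SS | VB | hS | hj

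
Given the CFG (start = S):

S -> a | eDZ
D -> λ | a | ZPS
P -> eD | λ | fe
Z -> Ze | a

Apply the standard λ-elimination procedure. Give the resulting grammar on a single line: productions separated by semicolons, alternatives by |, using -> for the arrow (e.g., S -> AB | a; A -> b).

S -> a | eZ | eDZ; D -> a | ZS | ZPS; P -> e | eD | fe; Z -> a | Ze

Nullable set: {D, P}.
S -> eDZ: D nullable, giving eDZ | eZ.
Drop D -> λ.
D -> ZPS: P nullable, giving ZPS | ZS.
Drop P -> λ.
P -> eD: D nullable, giving e | eD.
Unchanged (no nullable symbols): S -> a; D -> a; P -> fe; Z -> Ze; Z -> a.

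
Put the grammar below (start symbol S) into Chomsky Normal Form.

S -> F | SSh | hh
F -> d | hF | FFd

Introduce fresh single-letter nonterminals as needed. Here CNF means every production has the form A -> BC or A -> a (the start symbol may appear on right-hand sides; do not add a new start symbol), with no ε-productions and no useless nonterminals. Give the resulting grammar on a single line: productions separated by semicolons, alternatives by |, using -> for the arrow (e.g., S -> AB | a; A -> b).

S -> d | BB | BF | FD | SE; A -> d; B -> h; C -> FA; D -> FA; E -> SB; F -> d | BF | FC

No ε-productions.
After unit-elimination: S -> d | hF | hh | FFd | SSh; F -> d | hF | FFd.
TERM: introduce A -> d, B -> h and substitute in every rule of length ≥2.
BIN: F -> FFA becomes F -> FC, C -> FA; S -> FFA becomes S -> FD, D -> FA; S -> SSB becomes S -> SE, E -> SB.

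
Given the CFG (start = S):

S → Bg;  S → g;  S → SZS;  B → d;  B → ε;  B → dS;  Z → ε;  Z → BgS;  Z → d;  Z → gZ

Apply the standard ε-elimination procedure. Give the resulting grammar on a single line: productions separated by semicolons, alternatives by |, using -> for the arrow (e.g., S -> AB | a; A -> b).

S -> g | Bg | SS | SZS; B -> d | dS; Z -> d | g | gS | gZ | BgS

Nullable set: {B, Z}.
S -> Bg: B nullable, giving Bg | g.
S -> SZS: Z nullable, giving SS | SZS.
Drop B -> ε.
Drop Z -> ε.
Z -> BgS: B nullable, giving BgS | gS.
Z -> gZ: Z nullable, giving g | gZ.
Unchanged (no nullable symbols): S -> g; B -> d; B -> dS; Z -> d.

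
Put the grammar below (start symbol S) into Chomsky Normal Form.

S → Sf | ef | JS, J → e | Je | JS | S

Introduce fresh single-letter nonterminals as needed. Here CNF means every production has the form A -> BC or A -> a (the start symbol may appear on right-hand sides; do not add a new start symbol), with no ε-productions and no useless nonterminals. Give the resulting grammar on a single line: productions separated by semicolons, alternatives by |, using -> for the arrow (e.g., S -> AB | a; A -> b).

No ε-productions.
After unit-elimination: S -> JS | Sf | ef; J -> e | JS | Je | Sf | ef.
TERM: introduce A -> e, B -> f and substitute in every rule of length ≥2.

S -> AB | JS | SB; A -> e; B -> f; J -> e | AB | JA | JS | SB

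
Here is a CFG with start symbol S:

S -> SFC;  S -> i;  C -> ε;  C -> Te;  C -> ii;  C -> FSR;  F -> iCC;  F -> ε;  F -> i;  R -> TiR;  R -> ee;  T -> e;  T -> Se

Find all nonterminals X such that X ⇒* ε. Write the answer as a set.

Directly nullable (have an ε-rule): {C, F}.
Not nullable: R, S, T — each has a terminal in every rule's right-hand side or depends on a non-nullable symbol.

{C, F}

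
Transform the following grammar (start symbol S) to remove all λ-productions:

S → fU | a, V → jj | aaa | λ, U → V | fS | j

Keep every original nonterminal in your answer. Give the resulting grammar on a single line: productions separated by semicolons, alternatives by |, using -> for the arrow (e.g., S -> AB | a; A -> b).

S -> a | f | fU; U -> V | j | fS; V -> jj | aaa

Nullable set: {U, V}.
S -> fU: U nullable, giving f | fU.
U -> V: V nullable, giving V.
Drop V -> λ.
Unchanged (no nullable symbols): S -> a; U -> fS; U -> j; V -> aaa; V -> jj.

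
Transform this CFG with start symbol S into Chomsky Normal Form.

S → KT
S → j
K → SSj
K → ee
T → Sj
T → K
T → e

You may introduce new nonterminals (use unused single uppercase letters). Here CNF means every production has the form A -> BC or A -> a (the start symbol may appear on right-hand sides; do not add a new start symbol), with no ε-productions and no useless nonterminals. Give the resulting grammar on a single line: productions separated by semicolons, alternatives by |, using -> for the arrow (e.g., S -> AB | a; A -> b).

S -> j | KT; A -> j; B -> e; C -> SA; D -> SA; K -> BB | SC; T -> e | BB | SA | SD

No ε-productions.
After unit-elimination: S -> j | KT; K -> ee | SSj; T -> e | Sj | ee | SSj.
TERM: introduce B -> e, A -> j and substitute in every rule of length ≥2.
BIN: K -> SSA becomes K -> SC, C -> SA; T -> SSA becomes T -> SD, D -> SA.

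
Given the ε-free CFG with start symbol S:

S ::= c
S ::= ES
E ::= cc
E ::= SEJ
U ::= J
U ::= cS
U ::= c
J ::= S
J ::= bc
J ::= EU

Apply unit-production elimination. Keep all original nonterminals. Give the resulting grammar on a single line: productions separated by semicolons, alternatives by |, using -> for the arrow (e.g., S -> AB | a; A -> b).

S -> c | ES; E -> cc | SEJ; J -> c | ES | EU | bc; U -> c | ES | EU | bc | cS

Unit productions: J->S, U->J.
Unit pairs (A ⇒* B via units): (J,S), (U,J), (U,S).
S: inherits non-unit rules of {S} → ES | c.
E: inherits non-unit rules of {E} → SEJ | cc.
J: inherits non-unit rules of {J, S} → ES | EU | bc | c.
U: inherits non-unit rules of {J, S, U} → ES | EU | bc | c | cS.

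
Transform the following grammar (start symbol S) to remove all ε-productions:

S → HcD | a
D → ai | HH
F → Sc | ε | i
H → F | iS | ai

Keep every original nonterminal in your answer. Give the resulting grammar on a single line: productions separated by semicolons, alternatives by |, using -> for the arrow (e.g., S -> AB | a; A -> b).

S -> a | c | Hc | cD | HcD; D -> H | HH | ai; F -> i | Sc; H -> F | ai | iS

Nullable set: {D, F, H}.
S -> HcD: H, D nullable, giving Hc | HcD | c | cD.
D -> HH: H, H nullable, giving H | HH.
Drop F -> ε.
H -> F: F nullable, giving F.
Unchanged (no nullable symbols): S -> a; D -> ai; F -> Sc; F -> i; H -> ai; H -> iS.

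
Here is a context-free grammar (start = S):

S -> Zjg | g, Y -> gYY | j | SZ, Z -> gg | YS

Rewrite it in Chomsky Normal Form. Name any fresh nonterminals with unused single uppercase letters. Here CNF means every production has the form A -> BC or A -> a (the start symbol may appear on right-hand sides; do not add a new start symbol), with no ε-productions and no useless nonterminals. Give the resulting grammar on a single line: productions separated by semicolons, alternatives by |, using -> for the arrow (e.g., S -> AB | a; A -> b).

S -> g | ZC; A -> j; B -> g; C -> AB; D -> YY; Y -> j | BD | SZ; Z -> BB | YS

No ε-productions.
No unit productions to eliminate.
TERM: introduce B -> g, A -> j and substitute in every rule of length ≥2.
BIN: S -> ZAB becomes S -> ZC, C -> AB; Y -> BYY becomes Y -> BD, D -> YY.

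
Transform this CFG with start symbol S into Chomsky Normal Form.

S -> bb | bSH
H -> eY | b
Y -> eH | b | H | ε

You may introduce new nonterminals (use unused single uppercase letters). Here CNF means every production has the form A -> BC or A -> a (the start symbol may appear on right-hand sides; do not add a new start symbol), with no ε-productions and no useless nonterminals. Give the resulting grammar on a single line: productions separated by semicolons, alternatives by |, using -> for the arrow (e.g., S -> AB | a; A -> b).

S -> BB | BC; A -> e; B -> b; C -> SH; H -> b | e | AY; Y -> b | e | AH | AY

Nullable: {Y}; after ε-elimination: S -> bb | bSH; H -> b | e | eY; Y -> H | b | eH.
After unit-elimination: S -> bb | bSH; H -> b | e | eY; Y -> b | e | eH | eY.
TERM: introduce B -> b, A -> e and substitute in every rule of length ≥2.
BIN: S -> BSH becomes S -> BC, C -> SH.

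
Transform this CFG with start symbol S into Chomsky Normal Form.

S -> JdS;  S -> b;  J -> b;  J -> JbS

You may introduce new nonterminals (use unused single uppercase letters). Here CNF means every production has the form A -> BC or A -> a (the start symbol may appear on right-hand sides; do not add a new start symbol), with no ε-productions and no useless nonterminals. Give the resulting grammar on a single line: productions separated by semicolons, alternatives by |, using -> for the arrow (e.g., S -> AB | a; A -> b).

No ε-productions.
No unit productions to eliminate.
TERM: introduce A -> b, B -> d and substitute in every rule of length ≥2.
BIN: J -> JAS becomes J -> JC, C -> AS; S -> JBS becomes S -> JD, D -> BS.

S -> b | JD; A -> b; B -> d; C -> AS; D -> BS; J -> b | JC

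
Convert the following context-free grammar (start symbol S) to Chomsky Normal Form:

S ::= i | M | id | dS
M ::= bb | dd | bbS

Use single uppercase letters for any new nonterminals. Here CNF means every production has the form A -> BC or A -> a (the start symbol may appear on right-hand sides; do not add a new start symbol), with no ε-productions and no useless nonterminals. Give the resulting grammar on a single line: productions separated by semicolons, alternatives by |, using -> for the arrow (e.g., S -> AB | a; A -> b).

No ε-productions.
After unit-elimination: S -> i | bb | dS | dd | id | bbS; M -> bb | dd | bbS.
TERM: introduce A -> b, B -> d, C -> i and substitute in every rule of length ≥2.
BIN: M -> AAS becomes M -> AD, D -> AS; S -> AAS becomes S -> AE, E -> AS.
Drop unreachable/unproductive: M.

S -> i | AA | AE | BB | BS | CB; A -> b; B -> d; C -> i; E -> AS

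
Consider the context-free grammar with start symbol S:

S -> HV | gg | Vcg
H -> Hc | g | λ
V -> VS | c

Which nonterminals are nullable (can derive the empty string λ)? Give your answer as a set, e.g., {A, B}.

{H}

Directly nullable (have an ε-rule): {H}.
Not nullable: S, V — each has a terminal in every rule's right-hand side or depends on a non-nullable symbol.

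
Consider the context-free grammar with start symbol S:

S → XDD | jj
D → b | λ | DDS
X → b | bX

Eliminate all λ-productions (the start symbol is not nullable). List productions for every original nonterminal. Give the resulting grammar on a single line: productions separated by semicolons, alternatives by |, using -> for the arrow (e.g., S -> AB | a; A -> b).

S -> X | XD | jj | XDD; D -> S | b | DS | DDS; X -> b | bX

Nullable set: {D}.
S -> XDD: D, D nullable, giving X | XD | XDD.
Drop D -> λ.
D -> DDS: D, D nullable, giving DDS | DS | S.
Unchanged (no nullable symbols): S -> jj; D -> b; X -> b; X -> bX.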